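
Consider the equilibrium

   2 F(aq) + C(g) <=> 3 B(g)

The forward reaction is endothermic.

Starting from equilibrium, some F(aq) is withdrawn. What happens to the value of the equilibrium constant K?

unchanged

The equilibrium constant depends only on temperature. This perturbation may move the position of equilibrium, but since T is unchanged, K itself is unchanged.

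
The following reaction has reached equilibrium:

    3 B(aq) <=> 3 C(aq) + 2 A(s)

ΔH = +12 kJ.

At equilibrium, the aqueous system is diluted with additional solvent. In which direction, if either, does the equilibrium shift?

no shift

Dilution scales every aqueous concentration by the same factor. Δn_aq = 3 − 3 = 0, so Q is unchanged — no shift.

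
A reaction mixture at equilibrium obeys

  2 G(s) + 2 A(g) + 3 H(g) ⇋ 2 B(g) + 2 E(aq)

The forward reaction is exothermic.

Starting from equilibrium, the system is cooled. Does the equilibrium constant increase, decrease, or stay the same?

increases

K depends on temperature via the van 't Hoff relation. The forward reaction is exothermic, so lowering T increases K.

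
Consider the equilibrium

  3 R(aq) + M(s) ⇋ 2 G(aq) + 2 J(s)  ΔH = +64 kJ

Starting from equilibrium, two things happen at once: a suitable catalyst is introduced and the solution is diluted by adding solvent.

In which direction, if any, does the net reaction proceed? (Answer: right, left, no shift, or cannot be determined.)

left

A catalyst speeds both forward and reverse rates equally; it changes neither Q nor K — no shift from this change.
Dilution lowers every aqueous concentration by the same factor. Δn_aq = 2 − 3 = -1, so the system shifts toward the side with more dissolved moles — to the left.
Only the nonzero effect(s) matter; the net shift is to the left.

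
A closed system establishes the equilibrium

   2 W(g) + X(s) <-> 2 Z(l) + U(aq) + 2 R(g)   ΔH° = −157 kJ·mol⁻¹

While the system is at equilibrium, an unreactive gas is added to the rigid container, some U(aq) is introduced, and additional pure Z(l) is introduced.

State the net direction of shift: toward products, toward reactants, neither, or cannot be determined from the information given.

At constant volume, adding an inert gas leaves every reacting species' partial pressure unchanged, so Q is unchanged — no shift from this change.
Adding U (aq), a product, drives the reaction to the left.
Z is a pure liquid; its activity is 1 regardless of amount, so Q is unaffected — no shift from this change.
Only the nonzero effect(s) matter; the net shift is to the left.

left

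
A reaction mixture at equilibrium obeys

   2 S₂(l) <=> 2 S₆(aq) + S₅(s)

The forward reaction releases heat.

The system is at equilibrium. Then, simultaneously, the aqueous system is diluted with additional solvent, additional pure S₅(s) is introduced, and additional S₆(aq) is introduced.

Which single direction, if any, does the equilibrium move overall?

cannot be determined

Dilution lowers every aqueous concentration by the same factor. Δn_aq = 2 − 0 = +2, so the system shifts toward the side with more dissolved moles — to the right.
S₅ is a pure solid; its activity is 1 regardless of amount, so Q is unaffected — no shift from this change.
Adding S₆ (aq), a product, drives the reaction to the left.
The individual effects push in opposite directions; without quantitative information the net direction cannot be determined.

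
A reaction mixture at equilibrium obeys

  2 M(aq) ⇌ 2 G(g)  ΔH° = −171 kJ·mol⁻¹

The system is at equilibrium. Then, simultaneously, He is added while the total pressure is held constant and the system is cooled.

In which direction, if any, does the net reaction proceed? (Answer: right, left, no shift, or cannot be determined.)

Adding inert gas at constant total pressure expands the volume and lowers every reacting partial pressure. With Δn_gas = 2 − 0 = +2, Q moves away from K toward the side with fewer gas moles, so the system shifts toward the side with more gas moles — to the right.
The forward reaction is exothermic. Lowering T favours the exothermic direction — shift to the right.
All effects act in the same direction — net shift to the right.

right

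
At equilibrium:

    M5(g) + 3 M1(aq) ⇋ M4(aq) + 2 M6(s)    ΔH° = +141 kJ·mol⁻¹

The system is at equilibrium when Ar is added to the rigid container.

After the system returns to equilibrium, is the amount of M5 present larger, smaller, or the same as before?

At constant volume, adding an inert gas leaves every reacting species' partial pressure unchanged, so Q is unchanged — no shift from this change.
No net shift occurs, so the amount of M5 is unchanged.

unchanged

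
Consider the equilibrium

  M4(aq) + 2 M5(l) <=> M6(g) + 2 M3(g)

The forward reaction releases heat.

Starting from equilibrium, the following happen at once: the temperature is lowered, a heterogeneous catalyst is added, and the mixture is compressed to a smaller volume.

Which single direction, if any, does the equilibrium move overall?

The forward reaction is exothermic. Lowering T favours the exothermic direction — shift to the right.
A catalyst speeds both forward and reverse rates equally; it changes neither Q nor K — no shift from this change.
Gas moles: reactants 0, products 3 (Δn_gas = +3). Compression shifts the system toward the side with fewer moles of gas — to the left.
The individual effects push in opposite directions; without quantitative information the net direction cannot be determined.

cannot be determined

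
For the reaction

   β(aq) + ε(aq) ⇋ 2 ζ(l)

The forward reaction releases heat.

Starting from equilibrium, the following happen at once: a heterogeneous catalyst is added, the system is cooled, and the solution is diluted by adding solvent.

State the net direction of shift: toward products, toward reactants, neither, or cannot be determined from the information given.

cannot be determined

A catalyst speeds both forward and reverse rates equally; it changes neither Q nor K — no shift from this change.
The forward reaction is exothermic. Lowering T favours the exothermic direction — shift to the right.
Dilution lowers every aqueous concentration by the same factor. Δn_aq = 0 − 2 = -2, so the system shifts toward the side with more dissolved moles — to the left.
The individual effects push in opposite directions; without quantitative information the net direction cannot be determined.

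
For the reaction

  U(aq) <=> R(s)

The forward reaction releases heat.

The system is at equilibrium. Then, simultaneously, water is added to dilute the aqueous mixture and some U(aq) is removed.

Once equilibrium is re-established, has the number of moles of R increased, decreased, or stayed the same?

decreases

Dilution lowers every aqueous concentration by the same factor. Δn_aq = 0 − 1 = -1, so the system shifts toward the side with more dissolved moles — to the left.
Removing U (aq), a reactant, drives the reaction to the left.
The net shift is to the left. R is a product, so its amount decreases.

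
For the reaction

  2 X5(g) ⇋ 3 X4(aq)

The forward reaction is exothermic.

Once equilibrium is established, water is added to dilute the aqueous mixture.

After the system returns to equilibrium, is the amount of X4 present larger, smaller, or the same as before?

increases

Dilution lowers every aqueous concentration by the same factor. Δn_aq = 3 − 0 = +3, so the system shifts toward the side with more dissolved moles — to the right.
The net shift is to the right. X4 is a product, so its amount increases.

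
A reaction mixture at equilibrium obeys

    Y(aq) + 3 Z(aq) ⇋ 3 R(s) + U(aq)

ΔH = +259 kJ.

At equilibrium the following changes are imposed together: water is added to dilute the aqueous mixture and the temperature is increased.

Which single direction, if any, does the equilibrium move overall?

cannot be determined

Dilution lowers every aqueous concentration by the same factor. Δn_aq = 1 − 4 = -3, so the system shifts toward the side with more dissolved moles — to the left.
The forward reaction is endothermic. Raising T favours the endothermic direction — shift to the right.
The individual effects push in opposite directions; without quantitative information the net direction cannot be determined.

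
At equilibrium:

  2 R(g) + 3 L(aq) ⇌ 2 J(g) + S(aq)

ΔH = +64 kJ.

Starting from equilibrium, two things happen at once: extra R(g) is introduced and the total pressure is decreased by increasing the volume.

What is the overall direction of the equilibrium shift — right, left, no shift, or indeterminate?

right

Adding R (g), a reactant, drives the reaction to the right.
Gas moles: reactants 2, products 2. Δn_gas = 0, so a volume change leaves Q equal to K — no shift from this change.
Only the nonzero effect(s) matter; the net shift is to the right.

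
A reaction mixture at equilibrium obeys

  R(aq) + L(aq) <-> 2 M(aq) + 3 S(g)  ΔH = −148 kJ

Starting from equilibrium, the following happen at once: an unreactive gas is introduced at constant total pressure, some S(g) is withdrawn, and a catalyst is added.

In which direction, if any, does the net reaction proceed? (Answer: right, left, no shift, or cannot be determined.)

right

Adding inert gas at constant total pressure expands the volume and lowers every reacting partial pressure. With Δn_gas = 3 − 0 = +3, Q moves away from K toward the side with fewer gas moles, so the system shifts toward the side with more gas moles — to the right.
Removing S (g), a product, drives the reaction to the right.
A catalyst speeds both forward and reverse rates equally; it changes neither Q nor K — no shift from this change.
Only the nonzero effect(s) matter; the net shift is to the right.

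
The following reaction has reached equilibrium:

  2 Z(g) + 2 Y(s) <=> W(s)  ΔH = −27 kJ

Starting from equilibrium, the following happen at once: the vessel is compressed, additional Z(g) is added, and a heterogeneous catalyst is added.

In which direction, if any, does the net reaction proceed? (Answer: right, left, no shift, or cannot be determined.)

right

Gas moles: reactants 2, products 0 (Δn_gas = -2). Compression shifts the system toward the side with fewer moles of gas — to the right.
Adding Z (g), a reactant, drives the reaction to the right.
A catalyst speeds both forward and reverse rates equally; it changes neither Q nor K — no shift from this change.
Only the nonzero effect(s) matter; the net shift is to the right.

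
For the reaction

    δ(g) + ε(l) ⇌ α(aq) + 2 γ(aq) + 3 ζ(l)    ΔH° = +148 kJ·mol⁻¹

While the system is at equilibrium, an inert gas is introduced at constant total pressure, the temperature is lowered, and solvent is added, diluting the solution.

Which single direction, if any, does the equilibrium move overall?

Adding inert gas at constant total pressure expands the volume and lowers every reacting partial pressure. With Δn_gas = 0 − 1 = -1, Q moves away from K toward the side with fewer gas moles, so the system shifts toward the side with more gas moles — to the left.
The forward reaction is endothermic. Lowering T favours the exothermic direction — shift to the left.
Dilution lowers every aqueous concentration by the same factor. Δn_aq = 3 − 0 = +3, so the system shifts toward the side with more dissolved moles — to the right.
The individual effects push in opposite directions; without quantitative information the net direction cannot be determined.

cannot be determined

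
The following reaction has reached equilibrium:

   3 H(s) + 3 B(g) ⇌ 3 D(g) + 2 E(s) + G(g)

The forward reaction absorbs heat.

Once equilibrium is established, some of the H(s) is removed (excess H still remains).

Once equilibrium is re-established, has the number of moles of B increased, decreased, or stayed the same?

unchanged

H is a pure solid; its activity is 1 regardless of amount, so Q is unaffected — no shift from this change.
No net shift occurs, so the amount of B is unchanged.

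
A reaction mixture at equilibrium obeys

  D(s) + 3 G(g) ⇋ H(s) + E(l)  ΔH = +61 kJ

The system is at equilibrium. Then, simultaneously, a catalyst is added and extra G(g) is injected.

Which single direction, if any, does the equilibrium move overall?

A catalyst speeds both forward and reverse rates equally; it changes neither Q nor K — no shift from this change.
Adding G (g), a reactant, drives the reaction to the right.
Only the nonzero effect(s) matter; the net shift is to the right.

right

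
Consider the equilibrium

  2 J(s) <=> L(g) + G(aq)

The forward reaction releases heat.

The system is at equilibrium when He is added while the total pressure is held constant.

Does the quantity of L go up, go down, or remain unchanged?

increases

Adding inert gas at constant total pressure expands the volume and lowers every reacting partial pressure. With Δn_gas = 1 − 0 = +1, Q moves away from K toward the side with fewer gas moles, so the system shifts toward the side with more gas moles — to the right.
The net shift is to the right. L is a product, so its amount increases.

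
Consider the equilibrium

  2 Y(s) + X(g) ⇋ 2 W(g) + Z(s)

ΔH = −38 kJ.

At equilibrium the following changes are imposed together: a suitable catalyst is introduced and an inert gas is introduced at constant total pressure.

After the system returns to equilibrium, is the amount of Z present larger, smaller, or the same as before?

A catalyst speeds both forward and reverse rates equally; it changes neither Q nor K — no shift from this change.
Adding inert gas at constant total pressure expands the volume and lowers every reacting partial pressure. With Δn_gas = 2 − 1 = +1, Q moves away from K toward the side with fewer gas moles, so the system shifts toward the side with more gas moles — to the right.
The net shift is to the right. Z is a product, so its amount increases.

increases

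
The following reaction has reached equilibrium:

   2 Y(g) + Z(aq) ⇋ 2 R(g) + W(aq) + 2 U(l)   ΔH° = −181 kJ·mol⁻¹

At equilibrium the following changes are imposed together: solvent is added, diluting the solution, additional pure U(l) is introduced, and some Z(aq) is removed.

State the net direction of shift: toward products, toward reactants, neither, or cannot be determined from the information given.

Dilution scales every aqueous concentration by the same factor. Δn_aq = 1 − 1 = 0, so Q is unchanged — no shift.
U is a pure liquid; its activity is 1 regardless of amount, so Q is unaffected — no shift from this change.
Removing Z (aq), a reactant, drives the reaction to the left.
Only the nonzero effect(s) matter; the net shift is to the left.

left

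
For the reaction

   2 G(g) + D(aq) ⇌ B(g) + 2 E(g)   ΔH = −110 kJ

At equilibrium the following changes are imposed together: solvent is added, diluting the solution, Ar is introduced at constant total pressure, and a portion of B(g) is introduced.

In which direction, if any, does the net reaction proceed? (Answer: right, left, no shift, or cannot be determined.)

cannot be determined

Dilution lowers every aqueous concentration by the same factor. Δn_aq = 0 − 1 = -1, so the system shifts toward the side with more dissolved moles — to the left.
Adding inert gas at constant total pressure expands the volume and lowers every reacting partial pressure. With Δn_gas = 3 − 2 = +1, Q moves away from K toward the side with fewer gas moles, so the system shifts toward the side with more gas moles — to the right.
Adding B (g), a product, drives the reaction to the left.
The individual effects push in opposite directions; without quantitative information the net direction cannot be determined.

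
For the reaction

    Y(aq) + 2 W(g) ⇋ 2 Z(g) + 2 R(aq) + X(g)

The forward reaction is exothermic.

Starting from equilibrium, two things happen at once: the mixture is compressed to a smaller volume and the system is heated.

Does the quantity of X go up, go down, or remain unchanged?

decreases

Gas moles: reactants 2, products 3 (Δn_gas = +1). Compression shifts the system toward the side with fewer moles of gas — to the left.
The forward reaction is exothermic. Raising T favours the endothermic direction — shift to the left.
The net shift is to the left. X is a product, so its amount decreases.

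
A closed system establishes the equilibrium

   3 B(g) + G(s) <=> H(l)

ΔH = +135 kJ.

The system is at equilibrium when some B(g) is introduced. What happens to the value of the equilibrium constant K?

unchanged

The equilibrium constant depends only on temperature. This perturbation may move the position of equilibrium, but since T is unchanged, K itself is unchanged.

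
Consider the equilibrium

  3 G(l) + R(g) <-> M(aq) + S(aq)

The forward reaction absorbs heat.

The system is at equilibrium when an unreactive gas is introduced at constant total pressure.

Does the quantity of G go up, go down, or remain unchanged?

increases

Adding inert gas at constant total pressure expands the volume and lowers every reacting partial pressure. With Δn_gas = 0 − 1 = -1, Q moves away from K toward the side with fewer gas moles, so the system shifts toward the side with more gas moles — to the left.
The net shift is to the left. G is a reactant, so its amount increases.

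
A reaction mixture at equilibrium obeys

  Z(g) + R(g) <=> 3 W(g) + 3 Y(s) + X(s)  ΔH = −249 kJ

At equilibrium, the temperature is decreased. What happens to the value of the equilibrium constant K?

K depends on temperature via the van 't Hoff relation. The forward reaction is exothermic, so lowering T increases K.

increases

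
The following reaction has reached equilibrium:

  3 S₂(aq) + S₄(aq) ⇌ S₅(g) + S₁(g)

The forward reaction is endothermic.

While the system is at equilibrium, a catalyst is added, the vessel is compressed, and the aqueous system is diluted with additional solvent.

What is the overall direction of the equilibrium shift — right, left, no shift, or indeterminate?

left

A catalyst speeds both forward and reverse rates equally; it changes neither Q nor K — no shift from this change.
Gas moles: reactants 0, products 2 (Δn_gas = +2). Compression shifts the system toward the side with fewer moles of gas — to the left.
Dilution lowers every aqueous concentration by the same factor. Δn_aq = 0 − 4 = -4, so the system shifts toward the side with more dissolved moles — to the left.
Only the nonzero effect(s) matter; the net shift is to the left.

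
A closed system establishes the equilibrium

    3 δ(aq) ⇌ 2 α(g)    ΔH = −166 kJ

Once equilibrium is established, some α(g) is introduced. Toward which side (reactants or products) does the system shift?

left

Adding α (g), a product, drives the reaction to the left.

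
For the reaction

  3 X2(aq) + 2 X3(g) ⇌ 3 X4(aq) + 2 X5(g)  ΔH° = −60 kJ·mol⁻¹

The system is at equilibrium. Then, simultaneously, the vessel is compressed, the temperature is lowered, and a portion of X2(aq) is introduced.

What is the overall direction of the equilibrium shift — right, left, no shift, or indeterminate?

Gas moles: reactants 2, products 2. Δn_gas = 0, so a volume change leaves Q equal to K — no shift from this change.
The forward reaction is exothermic. Lowering T favours the exothermic direction — shift to the right.
Adding X2 (aq), a reactant, drives the reaction to the right.
Only the nonzero effect(s) matter; the net shift is to the right.

right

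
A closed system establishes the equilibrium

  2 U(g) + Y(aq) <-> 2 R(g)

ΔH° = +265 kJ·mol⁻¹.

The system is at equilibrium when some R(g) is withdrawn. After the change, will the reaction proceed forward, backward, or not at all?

Removing R (g), a product, drives the reaction to the right.

right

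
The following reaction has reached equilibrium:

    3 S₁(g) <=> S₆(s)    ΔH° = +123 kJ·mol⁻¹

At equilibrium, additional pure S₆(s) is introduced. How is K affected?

The equilibrium constant depends only on temperature. This perturbation changes neither the position of equilibrium nor K.

unchanged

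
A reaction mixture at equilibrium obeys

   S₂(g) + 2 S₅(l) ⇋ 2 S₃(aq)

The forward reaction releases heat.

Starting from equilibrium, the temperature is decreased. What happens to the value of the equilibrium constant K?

increases

K depends on temperature via the van 't Hoff relation. The forward reaction is exothermic, so lowering T increases K.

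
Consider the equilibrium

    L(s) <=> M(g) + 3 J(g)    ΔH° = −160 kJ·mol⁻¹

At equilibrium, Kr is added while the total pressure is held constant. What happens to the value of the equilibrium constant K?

unchanged

The equilibrium constant depends only on temperature. This perturbation may move the position of equilibrium, but since T is unchanged, K itself is unchanged.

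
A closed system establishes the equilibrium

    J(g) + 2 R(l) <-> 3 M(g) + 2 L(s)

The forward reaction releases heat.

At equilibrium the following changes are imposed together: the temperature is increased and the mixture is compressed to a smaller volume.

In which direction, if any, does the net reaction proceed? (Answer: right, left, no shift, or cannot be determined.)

The forward reaction is exothermic. Raising T favours the endothermic direction — shift to the left.
Gas moles: reactants 1, products 3 (Δn_gas = +2). Compression shifts the system toward the side with fewer moles of gas — to the left.
All effects act in the same direction — net shift to the left.

left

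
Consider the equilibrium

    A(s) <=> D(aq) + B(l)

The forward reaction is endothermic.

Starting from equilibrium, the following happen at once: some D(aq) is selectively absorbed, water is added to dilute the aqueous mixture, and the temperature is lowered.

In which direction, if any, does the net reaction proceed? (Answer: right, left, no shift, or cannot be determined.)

cannot be determined

Removing D (aq), a product, drives the reaction to the right.
Dilution lowers every aqueous concentration by the same factor. Δn_aq = 1 − 0 = +1, so the system shifts toward the side with more dissolved moles — to the right.
The forward reaction is endothermic. Lowering T favours the exothermic direction — shift to the left.
The individual effects push in opposite directions; without quantitative information the net direction cannot be determined.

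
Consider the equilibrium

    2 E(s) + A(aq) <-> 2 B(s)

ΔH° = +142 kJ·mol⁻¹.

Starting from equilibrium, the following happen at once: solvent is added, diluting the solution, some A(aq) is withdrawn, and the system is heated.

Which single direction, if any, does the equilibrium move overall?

cannot be determined

Dilution lowers every aqueous concentration by the same factor. Δn_aq = 0 − 1 = -1, so the system shifts toward the side with more dissolved moles — to the left.
Removing A (aq), a reactant, drives the reaction to the left.
The forward reaction is endothermic. Raising T favours the endothermic direction — shift to the right.
The individual effects push in opposite directions; without quantitative information the net direction cannot be determined.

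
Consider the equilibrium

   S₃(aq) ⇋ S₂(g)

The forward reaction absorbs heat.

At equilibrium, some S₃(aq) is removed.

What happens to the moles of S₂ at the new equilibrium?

Removing S₃ (aq), a reactant, drives the reaction to the left.
The net shift is to the left. S₂ is a product, so its amount decreases.

decreases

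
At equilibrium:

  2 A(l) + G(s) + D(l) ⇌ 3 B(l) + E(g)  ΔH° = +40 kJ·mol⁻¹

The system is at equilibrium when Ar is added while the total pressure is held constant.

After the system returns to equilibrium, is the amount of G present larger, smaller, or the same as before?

Adding inert gas at constant total pressure expands the volume and lowers every reacting partial pressure. With Δn_gas = 1 − 0 = +1, Q moves away from K toward the side with fewer gas moles, so the system shifts toward the side with more gas moles — to the right.
The net shift is to the right. G is a reactant, so its amount decreases.

decreases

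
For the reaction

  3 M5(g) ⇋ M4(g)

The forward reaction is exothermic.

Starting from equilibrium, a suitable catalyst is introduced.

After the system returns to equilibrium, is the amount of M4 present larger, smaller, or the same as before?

unchanged

A catalyst speeds both forward and reverse rates equally; it changes neither Q nor K — no shift from this change.
No net shift occurs, so the amount of M4 is unchanged.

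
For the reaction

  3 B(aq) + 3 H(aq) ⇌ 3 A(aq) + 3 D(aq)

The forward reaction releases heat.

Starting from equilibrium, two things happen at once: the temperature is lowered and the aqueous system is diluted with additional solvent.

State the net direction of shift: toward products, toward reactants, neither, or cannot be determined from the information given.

The forward reaction is exothermic. Lowering T favours the exothermic direction — shift to the right.
Dilution scales every aqueous concentration by the same factor. Δn_aq = 6 − 6 = 0, so Q is unchanged — no shift.
Only the nonzero effect(s) matter; the net shift is to the right.

right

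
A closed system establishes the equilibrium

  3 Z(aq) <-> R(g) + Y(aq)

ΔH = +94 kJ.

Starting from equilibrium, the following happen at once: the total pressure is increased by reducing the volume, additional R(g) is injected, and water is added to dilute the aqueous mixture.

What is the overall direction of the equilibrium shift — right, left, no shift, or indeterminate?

Gas moles: reactants 0, products 1 (Δn_gas = +1). Compression shifts the system toward the side with fewer moles of gas — to the left.
Adding R (g), a product, drives the reaction to the left.
Dilution lowers every aqueous concentration by the same factor. Δn_aq = 1 − 3 = -2, so the system shifts toward the side with more dissolved moles — to the left.
All effects act in the same direction — net shift to the left.

left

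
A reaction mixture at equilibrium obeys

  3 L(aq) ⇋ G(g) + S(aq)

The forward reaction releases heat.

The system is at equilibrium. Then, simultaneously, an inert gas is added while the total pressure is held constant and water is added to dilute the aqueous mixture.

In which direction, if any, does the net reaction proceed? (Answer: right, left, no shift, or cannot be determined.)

cannot be determined

Adding inert gas at constant total pressure expands the volume and lowers every reacting partial pressure. With Δn_gas = 1 − 0 = +1, Q moves away from K toward the side with fewer gas moles, so the system shifts toward the side with more gas moles — to the right.
Dilution lowers every aqueous concentration by the same factor. Δn_aq = 1 − 3 = -2, so the system shifts toward the side with more dissolved moles — to the left.
The individual effects push in opposite directions; without quantitative information the net direction cannot be determined.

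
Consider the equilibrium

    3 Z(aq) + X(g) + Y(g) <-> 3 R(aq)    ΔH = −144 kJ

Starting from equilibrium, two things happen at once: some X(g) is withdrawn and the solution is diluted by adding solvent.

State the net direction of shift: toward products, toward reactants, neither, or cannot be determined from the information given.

Removing X (g), a reactant, drives the reaction to the left.
Dilution scales every aqueous concentration by the same factor. Δn_aq = 3 − 3 = 0, so Q is unchanged — no shift.
Only the nonzero effect(s) matter; the net shift is to the left.

left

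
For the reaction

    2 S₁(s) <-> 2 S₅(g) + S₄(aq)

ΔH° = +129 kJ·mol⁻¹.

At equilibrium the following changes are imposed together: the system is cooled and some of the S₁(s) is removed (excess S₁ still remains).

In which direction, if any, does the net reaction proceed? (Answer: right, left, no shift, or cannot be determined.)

The forward reaction is endothermic. Lowering T favours the exothermic direction — shift to the left.
S₁ is a pure solid; its activity is 1 regardless of amount, so Q is unaffected — no shift from this change.
Only the nonzero effect(s) matter; the net shift is to the left.

left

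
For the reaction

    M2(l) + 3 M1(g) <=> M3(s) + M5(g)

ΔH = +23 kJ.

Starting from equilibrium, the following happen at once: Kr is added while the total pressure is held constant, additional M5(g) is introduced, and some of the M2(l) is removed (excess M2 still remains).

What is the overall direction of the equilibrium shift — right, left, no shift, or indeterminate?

Adding inert gas at constant total pressure expands the volume and lowers every reacting partial pressure. With Δn_gas = 1 − 3 = -2, Q moves away from K toward the side with fewer gas moles, so the system shifts toward the side with more gas moles — to the left.
Adding M5 (g), a product, drives the reaction to the left.
M2 is a pure liquid; its activity is 1 regardless of amount, so Q is unaffected — no shift from this change.
Only the nonzero effect(s) matter; the net shift is to the left.

left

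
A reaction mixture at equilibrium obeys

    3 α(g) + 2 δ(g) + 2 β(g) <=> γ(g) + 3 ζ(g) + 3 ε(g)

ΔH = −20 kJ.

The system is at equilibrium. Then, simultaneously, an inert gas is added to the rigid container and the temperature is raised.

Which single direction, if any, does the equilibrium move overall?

At constant volume, adding an inert gas leaves every reacting species' partial pressure unchanged, so Q is unchanged — no shift from this change.
The forward reaction is exothermic. Raising T favours the endothermic direction — shift to the left.
Only the nonzero effect(s) matter; the net shift is to the left.

left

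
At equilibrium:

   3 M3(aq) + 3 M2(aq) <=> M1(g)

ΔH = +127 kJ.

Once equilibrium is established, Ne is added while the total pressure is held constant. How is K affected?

unchanged

The equilibrium constant depends only on temperature. This perturbation may move the position of equilibrium, but since T is unchanged, K itself is unchanged.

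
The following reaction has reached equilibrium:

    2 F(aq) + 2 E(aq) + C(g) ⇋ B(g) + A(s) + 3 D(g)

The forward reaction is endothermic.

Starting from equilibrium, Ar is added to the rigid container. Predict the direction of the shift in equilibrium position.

no shift

At constant volume, adding an inert gas leaves every reacting species' partial pressure unchanged, so Q is unchanged — no shift from this change.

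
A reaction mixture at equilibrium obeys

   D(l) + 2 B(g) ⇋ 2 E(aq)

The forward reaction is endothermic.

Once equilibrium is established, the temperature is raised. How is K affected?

increases

K depends on temperature via the van 't Hoff relation. The forward reaction is endothermic, so raising T increases K.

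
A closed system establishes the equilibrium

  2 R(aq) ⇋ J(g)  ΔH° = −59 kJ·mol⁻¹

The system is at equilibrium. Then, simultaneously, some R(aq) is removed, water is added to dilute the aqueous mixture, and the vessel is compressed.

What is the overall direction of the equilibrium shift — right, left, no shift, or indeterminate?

left

Removing R (aq), a reactant, drives the reaction to the left.
Dilution lowers every aqueous concentration by the same factor. Δn_aq = 0 − 2 = -2, so the system shifts toward the side with more dissolved moles — to the left.
Gas moles: reactants 0, products 1 (Δn_gas = +1). Compression shifts the system toward the side with fewer moles of gas — to the left.
All effects act in the same direction — net shift to the left.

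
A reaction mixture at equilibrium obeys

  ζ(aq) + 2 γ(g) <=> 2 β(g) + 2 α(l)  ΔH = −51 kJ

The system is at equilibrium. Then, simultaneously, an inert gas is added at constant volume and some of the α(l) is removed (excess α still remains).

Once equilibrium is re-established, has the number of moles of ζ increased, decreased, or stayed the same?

unchanged

At constant volume, adding an inert gas leaves every reacting species' partial pressure unchanged, so Q is unchanged — no shift from this change.
α is a pure liquid; its activity is 1 regardless of amount, so Q is unaffected — no shift from this change.
No net shift occurs, so the amount of ζ is unchanged.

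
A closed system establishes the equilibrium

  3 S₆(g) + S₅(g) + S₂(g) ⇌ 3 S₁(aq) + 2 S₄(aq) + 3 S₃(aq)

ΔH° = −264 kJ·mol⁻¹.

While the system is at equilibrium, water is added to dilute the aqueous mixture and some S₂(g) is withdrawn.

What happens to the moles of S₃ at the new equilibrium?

Dilution lowers every aqueous concentration by the same factor. Δn_aq = 8 − 0 = +8, so the system shifts toward the side with more dissolved moles — to the right.
Removing S₂ (g), a reactant, drives the reaction to the left.
The two effects oppose each other, so the net shift — and hence the change in S₃ — cannot be determined from the given information.

cannot be determined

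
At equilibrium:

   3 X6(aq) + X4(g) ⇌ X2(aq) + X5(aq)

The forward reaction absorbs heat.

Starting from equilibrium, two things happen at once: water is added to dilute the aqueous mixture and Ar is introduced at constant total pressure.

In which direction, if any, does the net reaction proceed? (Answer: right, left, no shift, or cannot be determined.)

left

Dilution lowers every aqueous concentration by the same factor. Δn_aq = 2 − 3 = -1, so the system shifts toward the side with more dissolved moles — to the left.
Adding inert gas at constant total pressure expands the volume and lowers every reacting partial pressure. With Δn_gas = 0 − 1 = -1, Q moves away from K toward the side with fewer gas moles, so the system shifts toward the side with more gas moles — to the left.
All effects act in the same direction — net shift to the left.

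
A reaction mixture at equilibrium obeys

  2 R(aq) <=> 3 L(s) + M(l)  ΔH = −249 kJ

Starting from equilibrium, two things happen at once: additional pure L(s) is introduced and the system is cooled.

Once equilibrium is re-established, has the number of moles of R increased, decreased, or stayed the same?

decreases

L is a pure solid; its activity is 1 regardless of amount, so Q is unaffected — no shift from this change.
The forward reaction is exothermic. Lowering T favours the exothermic direction — shift to the right.
The net shift is to the right. R is a reactant, so its amount decreases.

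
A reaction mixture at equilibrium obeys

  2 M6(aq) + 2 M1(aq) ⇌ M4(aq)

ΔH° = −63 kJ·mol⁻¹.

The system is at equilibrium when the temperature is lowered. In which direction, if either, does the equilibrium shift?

The forward reaction is exothermic. Lowering T favours the exothermic direction — shift to the right.

right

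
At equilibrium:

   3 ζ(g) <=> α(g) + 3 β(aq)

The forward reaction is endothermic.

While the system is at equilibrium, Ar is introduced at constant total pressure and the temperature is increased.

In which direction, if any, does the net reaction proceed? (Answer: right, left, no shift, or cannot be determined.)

Adding inert gas at constant total pressure expands the volume and lowers every reacting partial pressure. With Δn_gas = 1 − 3 = -2, Q moves away from K toward the side with fewer gas moles, so the system shifts toward the side with more gas moles — to the left.
The forward reaction is endothermic. Raising T favours the endothermic direction — shift to the right.
The individual effects push in opposite directions; without quantitative information the net direction cannot be determined.

cannot be determined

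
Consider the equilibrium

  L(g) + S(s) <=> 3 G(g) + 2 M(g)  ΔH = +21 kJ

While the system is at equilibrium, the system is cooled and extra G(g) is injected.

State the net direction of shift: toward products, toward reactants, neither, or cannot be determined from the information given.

The forward reaction is endothermic. Lowering T favours the exothermic direction — shift to the left.
Adding G (g), a product, drives the reaction to the left.
All effects act in the same direction — net shift to the left.

left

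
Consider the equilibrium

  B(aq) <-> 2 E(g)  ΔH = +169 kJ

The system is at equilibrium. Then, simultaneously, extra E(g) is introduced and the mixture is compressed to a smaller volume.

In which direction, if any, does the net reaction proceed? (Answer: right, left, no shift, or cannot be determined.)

Adding E (g), a product, drives the reaction to the left.
Gas moles: reactants 0, products 2 (Δn_gas = +2). Compression shifts the system toward the side with fewer moles of gas — to the left.
All effects act in the same direction — net shift to the left.

left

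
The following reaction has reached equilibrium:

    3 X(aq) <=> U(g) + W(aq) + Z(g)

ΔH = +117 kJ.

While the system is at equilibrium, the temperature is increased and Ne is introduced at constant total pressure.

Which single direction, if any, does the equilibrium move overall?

right

The forward reaction is endothermic. Raising T favours the endothermic direction — shift to the right.
Adding inert gas at constant total pressure expands the volume and lowers every reacting partial pressure. With Δn_gas = 2 − 0 = +2, Q moves away from K toward the side with fewer gas moles, so the system shifts toward the side with more gas moles — to the right.
All effects act in the same direction — net shift to the right.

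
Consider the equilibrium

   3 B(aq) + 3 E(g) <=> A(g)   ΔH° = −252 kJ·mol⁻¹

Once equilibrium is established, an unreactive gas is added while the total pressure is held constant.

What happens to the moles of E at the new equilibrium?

increases

Adding inert gas at constant total pressure expands the volume and lowers every reacting partial pressure. With Δn_gas = 1 − 3 = -2, Q moves away from K toward the side with fewer gas moles, so the system shifts toward the side with more gas moles — to the left.
The net shift is to the left. E is a reactant, so its amount increases.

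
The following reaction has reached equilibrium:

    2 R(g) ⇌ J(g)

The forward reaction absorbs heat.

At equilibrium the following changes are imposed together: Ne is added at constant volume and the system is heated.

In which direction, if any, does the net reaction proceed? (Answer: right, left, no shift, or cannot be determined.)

At constant volume, adding an inert gas leaves every reacting species' partial pressure unchanged, so Q is unchanged — no shift from this change.
The forward reaction is endothermic. Raising T favours the endothermic direction — shift to the right.
Only the nonzero effect(s) matter; the net shift is to the right.

right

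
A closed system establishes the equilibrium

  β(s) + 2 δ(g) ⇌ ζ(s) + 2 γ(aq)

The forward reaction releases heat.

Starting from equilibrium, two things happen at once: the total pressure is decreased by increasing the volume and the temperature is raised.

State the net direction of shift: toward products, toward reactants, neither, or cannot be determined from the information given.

left

Gas moles: reactants 2, products 0 (Δn_gas = -2). Expansion shifts the system toward the side with more moles of gas — to the left.
The forward reaction is exothermic. Raising T favours the endothermic direction — shift to the left.
All effects act in the same direction — net shift to the left.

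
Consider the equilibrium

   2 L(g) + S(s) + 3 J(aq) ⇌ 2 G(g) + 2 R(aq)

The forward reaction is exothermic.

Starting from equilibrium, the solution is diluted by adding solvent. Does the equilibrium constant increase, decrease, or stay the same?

The equilibrium constant depends only on temperature. This perturbation may move the position of equilibrium, but since T is unchanged, K itself is unchanged.

unchanged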